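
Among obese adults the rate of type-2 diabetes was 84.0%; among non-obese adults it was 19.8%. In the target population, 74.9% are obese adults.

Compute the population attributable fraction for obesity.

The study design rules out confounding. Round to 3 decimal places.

PAF ≈ 0.708

p₁ = 0.84, p₀ = 0.198.
Overall risk P(Y=1) = π·p₁ + (1−π)·p₀ = 0.749×0.84 + 0.251×0.198 = 0.67886.
Under exogeneity, PAF = [P(Y=1) − p₀] / P(Y=1).
PAF = (0.67886 − 0.198) / 0.67886 ≈ 0.7083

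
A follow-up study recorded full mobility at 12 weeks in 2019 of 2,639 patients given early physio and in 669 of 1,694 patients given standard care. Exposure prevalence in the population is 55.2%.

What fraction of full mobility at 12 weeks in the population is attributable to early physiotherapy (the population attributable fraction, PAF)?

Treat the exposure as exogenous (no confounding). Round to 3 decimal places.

PAF ≈ 0.341

p₁ = P(outcome | exposed) = 2019/2639 = 0.76506
p₀ = P(outcome | unexposed) = 669/1694 = 0.39492
Overall risk P(Y=1) = π·p₁ + (1−π)·p₀ = 0.552×0.76506 + 0.448×0.39492 = 0.59924.
Under exogeneity, PAF = [P(Y=1) − p₀] / P(Y=1).
PAF = (0.59924 − 0.39492) / 0.59924 ≈ 0.3410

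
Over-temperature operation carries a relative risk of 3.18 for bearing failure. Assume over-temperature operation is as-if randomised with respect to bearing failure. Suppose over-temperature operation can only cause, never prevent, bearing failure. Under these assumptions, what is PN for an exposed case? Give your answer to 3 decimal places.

Under exogeneity and monotonicity, PN = (RR − 1) / RR = 1 − 1/RR.
PN = (3.18 − 1) / 3.18 = 2.18 / 3.18 ≈ 0.6855

PN ≈ 0.686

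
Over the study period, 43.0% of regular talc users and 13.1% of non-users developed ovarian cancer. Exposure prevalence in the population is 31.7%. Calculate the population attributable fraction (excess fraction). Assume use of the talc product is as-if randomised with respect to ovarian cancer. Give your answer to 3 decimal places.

PAF ≈ 0.420

p₁ = 0.43, p₀ = 0.131.
Overall risk P(Y=1) = π·p₁ + (1−π)·p₀ = 0.317×0.43 + 0.683×0.131 = 0.22578.
Under exogeneity, PAF = [P(Y=1) − p₀] / P(Y=1).
PAF = (0.22578 − 0.131) / 0.22578 ≈ 0.4198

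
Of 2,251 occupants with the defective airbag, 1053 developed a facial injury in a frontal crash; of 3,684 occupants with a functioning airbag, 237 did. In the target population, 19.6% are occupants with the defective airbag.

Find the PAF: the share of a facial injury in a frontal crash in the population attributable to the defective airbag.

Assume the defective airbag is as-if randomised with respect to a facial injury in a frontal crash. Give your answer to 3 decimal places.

p₁ = P(outcome | exposed) = 1053/2251 = 0.46779
p₀ = P(outcome | unexposed) = 237/3684 = 0.064332
Overall risk P(Y=1) = π·p₁ + (1−π)·p₀ = 0.196×0.46779 + 0.804×0.064332 = 0.14341.
Under exogeneity, PAF = [P(Y=1) − p₀] / P(Y=1).
PAF = (0.14341 − 0.064332) / 0.14341 ≈ 0.5514

PAF ≈ 0.551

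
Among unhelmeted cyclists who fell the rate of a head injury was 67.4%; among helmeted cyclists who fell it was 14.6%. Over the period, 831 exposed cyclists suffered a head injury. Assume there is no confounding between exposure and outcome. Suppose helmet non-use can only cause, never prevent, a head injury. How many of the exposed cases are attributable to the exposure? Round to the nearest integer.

p₁ = 0.674, p₀ = 0.146.
PN = (p₁ − p₀)/p₁ = (0.674 − 0.146) / 0.674 ≈ 0.78338.
Attributable cases ≈ PN × (exposed cases) = 0.78338 × 831 ≈ 650.99.

about 651 cases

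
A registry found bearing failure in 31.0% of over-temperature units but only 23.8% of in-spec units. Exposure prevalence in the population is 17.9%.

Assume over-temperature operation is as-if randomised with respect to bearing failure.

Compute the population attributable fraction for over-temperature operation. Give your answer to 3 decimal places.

PAF ≈ 0.051

p₁ = 0.31, p₀ = 0.238.
Overall risk P(Y=1) = π·p₁ + (1−π)·p₀ = 0.179×0.31 + 0.821×0.238 = 0.25089.
Under exogeneity, PAF = [P(Y=1) − p₀] / P(Y=1).
PAF = (0.25089 − 0.238) / 0.25089 ≈ 0.0514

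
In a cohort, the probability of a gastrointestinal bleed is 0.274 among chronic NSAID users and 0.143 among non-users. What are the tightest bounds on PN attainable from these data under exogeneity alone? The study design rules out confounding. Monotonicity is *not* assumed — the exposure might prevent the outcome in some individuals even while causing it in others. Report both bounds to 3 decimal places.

0.478 ≤ PN ≤ 1.000

Let p₁ = 0.274, p₀ = 0.143.
Under exogeneity alone the bounds on PN are max{0,(p₁−p₀)/p₁} ≤ PN ≤ min{1,(1−p₀)/p₁}.
  lower = (p₁ − p₀)/p₁ = 0.131 / 0.274 ≈ 0.4781
  upper = min{1, (1 − p₀)/p₁} = 0.857 / 0.274 ≈ 3.1277 → capped at 1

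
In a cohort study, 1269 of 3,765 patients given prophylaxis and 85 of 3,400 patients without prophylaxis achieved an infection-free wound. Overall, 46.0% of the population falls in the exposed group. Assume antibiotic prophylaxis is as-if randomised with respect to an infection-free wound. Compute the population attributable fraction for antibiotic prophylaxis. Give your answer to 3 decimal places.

p₁ = P(outcome | exposed) = 1269/3765 = 0.33705
p₀ = P(outcome | unexposed) = 85/3400 = 0.025
Overall risk P(Y=1) = π·p₁ + (1−π)·p₀ = 0.46×0.33705 + 0.54×0.025 = 0.16854.
Under exogeneity, PAF = [P(Y=1) − p₀] / P(Y=1).
PAF = (0.16854 − 0.025) / 0.16854 ≈ 0.8517

PAF ≈ 0.852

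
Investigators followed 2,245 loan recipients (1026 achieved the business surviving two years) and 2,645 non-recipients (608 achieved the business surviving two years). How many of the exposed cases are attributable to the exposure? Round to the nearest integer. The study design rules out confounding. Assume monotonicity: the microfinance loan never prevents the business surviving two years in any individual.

about 510 cases

p₁ = P(outcome | exposed) = 1026/2245 = 0.45702
p₀ = P(outcome | unexposed) = 608/2645 = 0.22987
PN = (p₁ − p₀)/p₁ = (0.45702 − 0.22987) / 0.45702 ≈ 0.49702.
Attributable cases ≈ PN × (exposed cases) = 0.49702 × 1026 ≈ 509.95.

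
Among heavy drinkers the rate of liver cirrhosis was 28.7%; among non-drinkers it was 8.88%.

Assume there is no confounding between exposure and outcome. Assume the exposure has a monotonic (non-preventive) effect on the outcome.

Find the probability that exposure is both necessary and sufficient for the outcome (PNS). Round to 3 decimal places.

PNS ≈ 0.198

p₁ = 0.287, p₀ = 0.0888.
Under exogeneity and monotonicity, PNS = p₁ − p₀.
PNS = 0.287 − 0.0888 = 0.1982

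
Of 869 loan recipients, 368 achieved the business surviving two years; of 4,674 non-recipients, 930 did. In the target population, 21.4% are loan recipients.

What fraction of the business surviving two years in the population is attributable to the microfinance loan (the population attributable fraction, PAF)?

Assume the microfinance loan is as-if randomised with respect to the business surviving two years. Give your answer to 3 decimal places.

PAF ≈ 0.194

p₁ = P(outcome | exposed) = 368/869 = 0.42348
p₀ = P(outcome | unexposed) = 930/4674 = 0.19897
Overall risk P(Y=1) = π·p₁ + (1−π)·p₀ = 0.214×0.42348 + 0.786×0.19897 = 0.24702.
Under exogeneity, PAF = [P(Y=1) − p₀] / P(Y=1).
PAF = (0.24702 − 0.19897) / 0.24702 ≈ 0.1945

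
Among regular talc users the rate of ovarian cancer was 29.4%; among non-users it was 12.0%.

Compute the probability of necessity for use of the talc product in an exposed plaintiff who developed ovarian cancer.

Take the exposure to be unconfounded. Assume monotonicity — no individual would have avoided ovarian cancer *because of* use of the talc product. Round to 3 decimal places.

PN ≈ 0.592

p₁ = 0.294, p₀ = 0.12.
Under exogeneity and monotonicity, PN = (p₁ − p₀) / p₁.
PN = (0.294 − 0.12) / 0.294 = 0.174 / 0.294 ≈ 0.5918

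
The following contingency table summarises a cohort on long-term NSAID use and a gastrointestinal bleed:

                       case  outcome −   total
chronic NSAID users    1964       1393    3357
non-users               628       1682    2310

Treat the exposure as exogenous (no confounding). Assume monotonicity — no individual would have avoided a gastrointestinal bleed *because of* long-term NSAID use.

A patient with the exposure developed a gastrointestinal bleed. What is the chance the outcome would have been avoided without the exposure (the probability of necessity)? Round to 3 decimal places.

PN ≈ 0.535

p₁ = P(outcome | exposed) = 1964/3357 = 0.58505
p₀ = P(outcome | unexposed) = 628/2310 = 0.27186
Under exogeneity and monotonicity, PN = (p₁ − p₀)/p₁.
PN = (0.58505 − 0.27186) / 0.58505 ≈ 0.5353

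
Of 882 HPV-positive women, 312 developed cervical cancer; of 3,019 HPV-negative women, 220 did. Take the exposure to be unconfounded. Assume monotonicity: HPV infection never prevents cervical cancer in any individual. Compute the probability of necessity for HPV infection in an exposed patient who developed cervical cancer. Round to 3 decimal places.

PN ≈ 0.794

p₁ = P(outcome | exposed) = 312/882 = 0.35374
p₀ = P(outcome | unexposed) = 220/3019 = 0.072872
Under exogeneity and monotonicity, PN = (p₁ − p₀) / p₁.
PN = (0.35374 − 0.072872) / 0.35374 = 0.28087 / 0.35374 ≈ 0.7940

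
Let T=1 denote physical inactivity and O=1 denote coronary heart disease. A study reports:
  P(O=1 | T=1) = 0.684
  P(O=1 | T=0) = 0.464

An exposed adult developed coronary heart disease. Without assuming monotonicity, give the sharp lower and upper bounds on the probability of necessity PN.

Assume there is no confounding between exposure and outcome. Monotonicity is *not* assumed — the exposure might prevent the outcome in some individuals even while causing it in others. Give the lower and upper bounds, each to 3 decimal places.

0.322 ≤ PN ≤ 0.784

Let p₁ = 0.684, p₀ = 0.464.
Under exogeneity alone the bounds on PN are max{0,(p₁−p₀)/p₁} ≤ PN ≤ min{1,(1−p₀)/p₁}.
  lower = (p₁ − p₀)/p₁ = 0.22 / 0.684 ≈ 0.3216
  upper = min{1, (1 − p₀)/p₁} = 0.536 / 0.684 ≈ 0.7836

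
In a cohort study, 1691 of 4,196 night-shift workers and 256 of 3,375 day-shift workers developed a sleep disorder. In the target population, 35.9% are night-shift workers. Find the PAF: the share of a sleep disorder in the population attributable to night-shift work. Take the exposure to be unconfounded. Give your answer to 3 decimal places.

PAF ≈ 0.608

p₁ = P(outcome | exposed) = 1691/4196 = 0.403
p₀ = P(outcome | unexposed) = 256/3375 = 0.075852
Overall risk P(Y=1) = π·p₁ + (1−π)·p₀ = 0.359×0.403 + 0.641×0.075852 = 0.1933.
Under exogeneity, PAF = [P(Y=1) − p₀] / P(Y=1).
PAF = (0.1933 − 0.075852) / 0.1933 ≈ 0.6076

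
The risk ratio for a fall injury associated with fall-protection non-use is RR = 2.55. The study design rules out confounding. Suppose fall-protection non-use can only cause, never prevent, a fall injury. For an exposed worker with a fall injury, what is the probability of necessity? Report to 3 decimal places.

PN ≈ 0.608

Under exogeneity and monotonicity, PN = (RR − 1) / RR = 1 − 1/RR.
PN = (2.55 − 1) / 2.55 = 1.55 / 2.55 ≈ 0.6078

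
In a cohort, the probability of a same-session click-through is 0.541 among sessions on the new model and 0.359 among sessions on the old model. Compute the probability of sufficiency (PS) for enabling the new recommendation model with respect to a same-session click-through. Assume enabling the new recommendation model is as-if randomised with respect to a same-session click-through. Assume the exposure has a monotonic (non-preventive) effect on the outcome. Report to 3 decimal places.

Let p₁ = 0.541, p₀ = 0.359.
Under exogeneity and monotonicity, PS = (p₁ − p₀) / (1 − p₀).
PS = (0.541 − 0.359) / (1 − 0.359) = 0.182 / 0.641 ≈ 0.2839

PS ≈ 0.284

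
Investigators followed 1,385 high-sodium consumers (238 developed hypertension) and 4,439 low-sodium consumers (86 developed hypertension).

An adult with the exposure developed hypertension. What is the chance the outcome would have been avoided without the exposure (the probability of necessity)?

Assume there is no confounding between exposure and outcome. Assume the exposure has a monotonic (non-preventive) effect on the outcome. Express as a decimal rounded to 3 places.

PN ≈ 0.887

p₁ = P(outcome | exposed) = 238/1385 = 0.17184
p₀ = P(outcome | unexposed) = 86/4439 = 0.019374
Under exogeneity and monotonicity, PN = (p₁ − p₀) / p₁.
PN = (0.17184 − 0.019374) / 0.17184 = 0.15247 / 0.17184 ≈ 0.8873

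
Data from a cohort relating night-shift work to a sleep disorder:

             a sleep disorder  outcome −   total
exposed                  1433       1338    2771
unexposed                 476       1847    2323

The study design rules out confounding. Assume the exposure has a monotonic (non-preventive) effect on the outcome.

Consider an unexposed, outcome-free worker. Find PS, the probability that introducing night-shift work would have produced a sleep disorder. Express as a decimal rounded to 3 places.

p₁ = P(outcome | exposed) = 1433/2771 = 0.51714
p₀ = P(outcome | unexposed) = 476/2323 = 0.20491
Under exogeneity and monotonicity, PS = (p₁ − p₀)/(1 − p₀).
PS = (0.51714 − 0.20491) / 0.79509 ≈ 0.3927

PS ≈ 0.393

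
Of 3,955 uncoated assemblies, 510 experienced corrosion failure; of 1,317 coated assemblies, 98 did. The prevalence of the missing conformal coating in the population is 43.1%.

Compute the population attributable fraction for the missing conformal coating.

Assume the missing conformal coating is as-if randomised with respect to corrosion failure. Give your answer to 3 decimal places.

p₁ = P(outcome | exposed) = 510/3955 = 0.12895
p₀ = P(outcome | unexposed) = 98/1317 = 0.074412
Overall risk P(Y=1) = π·p₁ + (1−π)·p₀ = 0.431×0.12895 + 0.569×0.074412 = 0.097918.
Under exogeneity, PAF = [P(Y=1) − p₀] / P(Y=1).
PAF = (0.097918 − 0.074412) / 0.097918 ≈ 0.2401

PAF ≈ 0.240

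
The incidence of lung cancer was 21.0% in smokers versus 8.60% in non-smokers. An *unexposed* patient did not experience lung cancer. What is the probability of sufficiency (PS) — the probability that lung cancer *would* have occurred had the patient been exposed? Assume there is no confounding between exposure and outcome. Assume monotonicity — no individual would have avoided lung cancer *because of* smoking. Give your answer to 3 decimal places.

p₁ = 0.21, p₀ = 0.086.
Under exogeneity and monotonicity, PS = (p₁ − p₀) / (1 − p₀).
PS = (0.21 − 0.086) / (1 − 0.086) = 0.124 / 0.914 ≈ 0.1357

PS ≈ 0.136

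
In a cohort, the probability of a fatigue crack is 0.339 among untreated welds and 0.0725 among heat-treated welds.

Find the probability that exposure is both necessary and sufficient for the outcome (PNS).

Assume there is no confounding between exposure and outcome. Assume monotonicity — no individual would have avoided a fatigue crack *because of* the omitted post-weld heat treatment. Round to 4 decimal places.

Let p₁ = 0.339, p₀ = 0.0725.
Under exogeneity and monotonicity, PNS = p₁ − p₀.
PNS = 0.339 − 0.0725 = 0.2665

PNS ≈ 0.2665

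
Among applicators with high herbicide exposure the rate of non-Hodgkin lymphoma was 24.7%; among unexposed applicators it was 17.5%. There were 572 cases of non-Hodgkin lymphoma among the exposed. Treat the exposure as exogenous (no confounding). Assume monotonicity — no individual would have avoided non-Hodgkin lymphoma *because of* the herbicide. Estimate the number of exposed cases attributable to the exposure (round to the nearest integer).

about 167 cases

p₁ = 0.247, p₀ = 0.175.
PN = (p₁ − p₀)/p₁ = (0.247 − 0.175) / 0.247 ≈ 0.29150.
Attributable cases ≈ PN × (exposed cases) = 0.29150 × 572 ≈ 166.74.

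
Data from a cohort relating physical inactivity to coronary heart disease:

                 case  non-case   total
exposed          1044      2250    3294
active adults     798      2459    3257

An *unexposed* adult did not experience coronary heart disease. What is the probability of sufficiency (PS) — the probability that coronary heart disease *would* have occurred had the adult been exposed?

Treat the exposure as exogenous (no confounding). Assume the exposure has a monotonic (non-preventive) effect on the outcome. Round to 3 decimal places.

PS ≈ 0.095

p₁ = P(outcome | exposed) = 1044/3294 = 0.31694
p₀ = P(outcome | unexposed) = 798/3257 = 0.24501
Under exogeneity and monotonicity, PS = (p₁ − p₀)/(1 − p₀).
PS = (0.31694 − 0.24501) / 0.75499 ≈ 0.0953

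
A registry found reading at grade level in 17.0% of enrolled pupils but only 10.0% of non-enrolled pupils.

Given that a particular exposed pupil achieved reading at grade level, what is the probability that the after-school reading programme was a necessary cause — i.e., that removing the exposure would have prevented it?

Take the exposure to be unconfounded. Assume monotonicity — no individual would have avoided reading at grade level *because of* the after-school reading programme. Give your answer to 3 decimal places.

p₁ = 0.17, p₀ = 0.1.
Under exogeneity and monotonicity, PN = (p₁ − p₀) / p₁.
PN = (0.17 − 0.1) / 0.17 = 0.07 / 0.17 ≈ 0.4118

PN ≈ 0.412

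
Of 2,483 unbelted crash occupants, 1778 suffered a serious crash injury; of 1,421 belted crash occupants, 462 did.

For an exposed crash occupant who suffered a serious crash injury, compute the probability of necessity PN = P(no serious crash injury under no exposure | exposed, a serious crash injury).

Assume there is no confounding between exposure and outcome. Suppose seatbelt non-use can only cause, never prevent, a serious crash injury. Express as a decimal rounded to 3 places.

p₁ = P(outcome | exposed) = 1778/2483 = 0.71607
p₀ = P(outcome | unexposed) = 462/1421 = 0.32512
Under exogeneity and monotonicity, PN = (p₁ − p₀) / p₁.
PN = (0.71607 − 0.32512) / 0.71607 = 0.39095 / 0.71607 ≈ 0.5460

PN ≈ 0.546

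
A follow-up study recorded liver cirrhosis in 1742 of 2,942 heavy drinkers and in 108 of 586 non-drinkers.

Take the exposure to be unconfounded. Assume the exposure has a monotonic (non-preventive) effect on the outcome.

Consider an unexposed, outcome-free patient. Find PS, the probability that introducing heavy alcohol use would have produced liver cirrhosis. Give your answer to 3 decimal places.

PS ≈ 0.500

p₁ = P(outcome | exposed) = 1742/2942 = 0.59211
p₀ = P(outcome | unexposed) = 108/586 = 0.1843
Under exogeneity and monotonicity, PS = (p₁ − p₀) / (1 − p₀).
PS = (0.59211 − 0.1843) / (1 − 0.1843) = 0.40781 / 0.8157 ≈ 0.5000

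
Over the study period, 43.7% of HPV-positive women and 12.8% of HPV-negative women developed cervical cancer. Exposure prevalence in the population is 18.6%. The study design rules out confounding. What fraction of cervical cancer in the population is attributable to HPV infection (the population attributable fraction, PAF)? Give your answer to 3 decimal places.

p₁ = 0.437, p₀ = 0.128.
Overall risk P(Y=1) = π·p₁ + (1−π)·p₀ = 0.186×0.437 + 0.814×0.128 = 0.18547.
Under exogeneity, PAF = [P(Y=1) − p₀] / P(Y=1).
PAF = (0.18547 − 0.128) / 0.18547 ≈ 0.3099

PAF ≈ 0.310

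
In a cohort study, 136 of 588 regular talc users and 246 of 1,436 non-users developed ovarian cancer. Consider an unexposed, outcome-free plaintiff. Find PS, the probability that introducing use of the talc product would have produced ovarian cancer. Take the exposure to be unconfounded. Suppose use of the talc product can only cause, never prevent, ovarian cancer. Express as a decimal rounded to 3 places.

p₁ = P(outcome | exposed) = 136/588 = 0.23129
p₀ = P(outcome | unexposed) = 246/1436 = 0.17131
Under exogeneity and monotonicity, PS = (p₁ − p₀) / (1 − p₀).
PS = (0.23129 − 0.17131) / (1 − 0.17131) = 0.059983 / 0.82869 ≈ 0.0724

PS ≈ 0.072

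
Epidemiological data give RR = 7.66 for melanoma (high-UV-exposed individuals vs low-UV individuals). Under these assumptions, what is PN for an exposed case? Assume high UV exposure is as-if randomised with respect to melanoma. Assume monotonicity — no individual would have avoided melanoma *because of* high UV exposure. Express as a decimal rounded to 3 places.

PN ≈ 0.869

Under exogeneity and monotonicity, PN = (RR − 1) / RR = 1 − 1/RR.
PN = (7.66 − 1) / 7.66 = 6.66 / 7.66 ≈ 0.8695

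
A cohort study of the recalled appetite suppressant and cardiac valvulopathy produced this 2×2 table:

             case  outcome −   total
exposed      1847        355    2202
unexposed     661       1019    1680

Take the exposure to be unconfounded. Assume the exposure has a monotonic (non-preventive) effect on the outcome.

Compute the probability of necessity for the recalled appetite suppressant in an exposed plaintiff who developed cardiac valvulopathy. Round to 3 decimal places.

PN ≈ 0.531

p₁ = P(outcome | exposed) = 1847/2202 = 0.83878
p₀ = P(outcome | unexposed) = 661/1680 = 0.39345
Under exogeneity and monotonicity, PN = (p₁ − p₀)/p₁.
PN = (0.83878 − 0.39345) / 0.83878 ≈ 0.5309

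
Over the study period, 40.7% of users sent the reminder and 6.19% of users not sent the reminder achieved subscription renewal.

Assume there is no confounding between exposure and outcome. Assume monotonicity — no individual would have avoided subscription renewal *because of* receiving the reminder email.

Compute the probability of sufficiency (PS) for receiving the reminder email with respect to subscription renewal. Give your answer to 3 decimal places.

PS ≈ 0.368

p₁ = 0.407, p₀ = 0.0619.
Under exogeneity and monotonicity, PS = (p₁ − p₀) / (1 − p₀).
PS = (0.407 − 0.0619) / (1 − 0.0619) = 0.3451 / 0.9381 ≈ 0.3679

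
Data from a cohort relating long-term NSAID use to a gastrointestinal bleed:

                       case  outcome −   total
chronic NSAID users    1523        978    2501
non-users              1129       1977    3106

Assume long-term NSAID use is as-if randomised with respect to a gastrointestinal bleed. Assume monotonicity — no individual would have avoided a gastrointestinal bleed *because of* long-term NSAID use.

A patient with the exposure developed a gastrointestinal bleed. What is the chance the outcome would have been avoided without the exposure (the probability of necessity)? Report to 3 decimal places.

PN ≈ 0.403

p₁ = P(outcome | exposed) = 1523/2501 = 0.60896
p₀ = P(outcome | unexposed) = 1129/3106 = 0.36349
Under exogeneity and monotonicity, PN = (p₁ − p₀)/p₁.
PN = (0.60896 − 0.36349) / 0.60896 ≈ 0.4031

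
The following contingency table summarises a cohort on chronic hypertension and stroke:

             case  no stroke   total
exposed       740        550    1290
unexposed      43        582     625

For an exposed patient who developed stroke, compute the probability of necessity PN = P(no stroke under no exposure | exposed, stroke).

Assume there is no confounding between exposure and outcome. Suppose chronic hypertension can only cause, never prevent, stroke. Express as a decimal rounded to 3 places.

p₁ = P(outcome | exposed) = 740/1290 = 0.57364
p₀ = P(outcome | unexposed) = 43/625 = 0.0688
Under exogeneity and monotonicity, PN = (p₁ − p₀) / p₁.
PN = (0.57364 − 0.0688) / 0.57364 = 0.50484 / 0.57364 ≈ 0.8801

PN ≈ 0.880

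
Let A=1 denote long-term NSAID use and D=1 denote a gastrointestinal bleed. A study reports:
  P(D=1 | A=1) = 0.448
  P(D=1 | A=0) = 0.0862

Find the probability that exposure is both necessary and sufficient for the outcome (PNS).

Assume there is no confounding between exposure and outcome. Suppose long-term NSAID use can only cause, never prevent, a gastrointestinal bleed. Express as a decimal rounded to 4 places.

Let p₁ = 0.448, p₀ = 0.0862.
Under exogeneity and monotonicity, PNS = p₁ − p₀.
PNS = 0.448 − 0.0862 = 0.3618

PNS ≈ 0.3618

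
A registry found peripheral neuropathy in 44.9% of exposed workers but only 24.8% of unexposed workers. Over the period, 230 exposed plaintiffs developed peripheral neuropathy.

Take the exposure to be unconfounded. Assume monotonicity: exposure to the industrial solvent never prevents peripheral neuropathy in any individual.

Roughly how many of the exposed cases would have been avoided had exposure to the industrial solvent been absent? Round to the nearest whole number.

p₁ = 0.449, p₀ = 0.248.
PN = (p₁ − p₀)/p₁ = (0.449 − 0.248) / 0.449 ≈ 0.44766.
Attributable cases ≈ PN × (exposed cases) = 0.44766 × 230 ≈ 102.96.

about 103 cases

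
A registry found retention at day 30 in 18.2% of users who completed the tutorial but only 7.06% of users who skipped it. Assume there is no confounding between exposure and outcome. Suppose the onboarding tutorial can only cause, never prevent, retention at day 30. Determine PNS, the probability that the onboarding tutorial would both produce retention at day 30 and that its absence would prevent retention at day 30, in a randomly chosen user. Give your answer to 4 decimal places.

PNS ≈ 0.1114

p₁ = 0.182, p₀ = 0.0706.
Under exogeneity and monotonicity, PNS = p₁ − p₀.
PNS = 0.182 − 0.0706 = 0.1114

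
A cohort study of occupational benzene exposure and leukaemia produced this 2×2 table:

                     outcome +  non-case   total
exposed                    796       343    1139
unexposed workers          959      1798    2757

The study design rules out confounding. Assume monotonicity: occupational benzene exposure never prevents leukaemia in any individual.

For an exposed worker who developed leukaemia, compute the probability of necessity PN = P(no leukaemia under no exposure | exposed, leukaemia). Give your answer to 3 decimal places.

p₁ = P(outcome | exposed) = 796/1139 = 0.69886
p₀ = P(outcome | unexposed) = 959/2757 = 0.34784
Under exogeneity and monotonicity, PN = (p₁ − p₀)/p₁.
PN = (0.69886 − 0.34784) / 0.69886 ≈ 0.5023

PN ≈ 0.502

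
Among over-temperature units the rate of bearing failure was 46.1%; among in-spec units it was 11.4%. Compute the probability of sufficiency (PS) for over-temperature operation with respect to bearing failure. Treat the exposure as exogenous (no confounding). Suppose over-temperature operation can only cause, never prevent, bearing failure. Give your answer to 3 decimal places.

PS ≈ 0.392

p₁ = 0.461, p₀ = 0.114.
Under exogeneity and monotonicity, PS = (p₁ − p₀) / (1 − p₀).
PS = (0.461 − 0.114) / (1 − 0.114) = 0.347 / 0.886 ≈ 0.3916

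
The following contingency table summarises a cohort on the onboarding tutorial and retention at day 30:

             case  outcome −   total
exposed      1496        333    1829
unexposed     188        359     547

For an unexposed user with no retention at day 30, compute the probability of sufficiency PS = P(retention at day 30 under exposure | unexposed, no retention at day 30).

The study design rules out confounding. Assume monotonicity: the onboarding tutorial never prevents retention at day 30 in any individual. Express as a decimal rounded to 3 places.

p₁ = P(outcome | exposed) = 1496/1829 = 0.81793
p₀ = P(outcome | unexposed) = 188/547 = 0.34369
Under exogeneity and monotonicity, PS = (p₁ − p₀)/(1 − p₀).
PS = (0.81793 − 0.34369) / 0.65631 ≈ 0.7226

PS ≈ 0.723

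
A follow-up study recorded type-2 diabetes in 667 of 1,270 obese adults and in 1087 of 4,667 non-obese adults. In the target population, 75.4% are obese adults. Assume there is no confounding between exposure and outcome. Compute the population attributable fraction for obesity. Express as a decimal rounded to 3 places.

PAF ≈ 0.486

p₁ = P(outcome | exposed) = 667/1270 = 0.5252
p₀ = P(outcome | unexposed) = 1087/4667 = 0.23291
Overall risk P(Y=1) = π·p₁ + (1−π)·p₀ = 0.754×0.5252 + 0.246×0.23291 = 0.45329.
Under exogeneity, PAF = [P(Y=1) − p₀] / P(Y=1).
PAF = (0.45329 − 0.23291) / 0.45329 ≈ 0.4862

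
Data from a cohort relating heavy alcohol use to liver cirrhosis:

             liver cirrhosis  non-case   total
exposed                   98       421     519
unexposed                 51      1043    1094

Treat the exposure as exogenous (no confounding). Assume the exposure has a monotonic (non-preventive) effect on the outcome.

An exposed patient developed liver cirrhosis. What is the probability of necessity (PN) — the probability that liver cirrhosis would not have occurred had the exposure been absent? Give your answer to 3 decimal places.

p₁ = P(outcome | exposed) = 98/519 = 0.18882
p₀ = P(outcome | unexposed) = 51/1094 = 0.046618
Under exogeneity and monotonicity, PN = (p₁ − p₀)/p₁.
PN = (0.18882 − 0.046618) / 0.18882 ≈ 0.7531

PN ≈ 0.753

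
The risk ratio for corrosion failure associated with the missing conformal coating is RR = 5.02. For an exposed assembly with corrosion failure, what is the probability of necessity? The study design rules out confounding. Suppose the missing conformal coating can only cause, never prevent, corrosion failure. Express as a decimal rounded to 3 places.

Under exogeneity and monotonicity, PN = (RR − 1) / RR = 1 − 1/RR.
PN = (5.02 − 1) / 5.02 = 4.02 / 5.02 ≈ 0.8008

PN ≈ 0.801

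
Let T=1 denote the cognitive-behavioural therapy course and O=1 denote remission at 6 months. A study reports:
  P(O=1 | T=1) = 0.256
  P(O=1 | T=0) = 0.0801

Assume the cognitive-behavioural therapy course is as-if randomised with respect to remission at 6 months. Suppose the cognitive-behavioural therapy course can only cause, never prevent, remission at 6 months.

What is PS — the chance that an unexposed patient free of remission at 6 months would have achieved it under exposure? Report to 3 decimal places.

PS ≈ 0.191

Let p₁ = 0.256, p₀ = 0.0801.
Under exogeneity and monotonicity, PS = (p₁ − p₀) / (1 − p₀).
PS = (0.256 − 0.0801) / (1 − 0.0801) = 0.1759 / 0.9199 ≈ 0.1912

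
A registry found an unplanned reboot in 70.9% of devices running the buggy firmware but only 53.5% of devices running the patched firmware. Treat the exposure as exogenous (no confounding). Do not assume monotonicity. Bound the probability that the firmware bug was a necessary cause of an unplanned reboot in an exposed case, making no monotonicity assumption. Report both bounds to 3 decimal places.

p₁ = 0.709, p₀ = 0.535.
Under exogeneity alone the bounds on PN are max{0,(p₁−p₀)/p₁} ≤ PN ≤ min{1,(1−p₀)/p₁}.
  lower = (p₁ − p₀)/p₁ = 0.174 / 0.709 ≈ 0.2454
  upper = min{1, (1 − p₀)/p₁} = 0.465 / 0.709 ≈ 0.6559

0.245 ≤ PN ≤ 0.656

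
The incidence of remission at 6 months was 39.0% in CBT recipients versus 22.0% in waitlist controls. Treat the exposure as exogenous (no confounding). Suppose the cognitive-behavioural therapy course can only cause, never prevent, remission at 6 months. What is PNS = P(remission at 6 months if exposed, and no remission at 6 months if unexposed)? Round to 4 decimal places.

PNS ≈ 0.1700

p₁ = 0.39, p₀ = 0.22.
Under exogeneity and monotonicity, PNS = p₁ − p₀.
PNS = 0.39 − 0.22 = 0.17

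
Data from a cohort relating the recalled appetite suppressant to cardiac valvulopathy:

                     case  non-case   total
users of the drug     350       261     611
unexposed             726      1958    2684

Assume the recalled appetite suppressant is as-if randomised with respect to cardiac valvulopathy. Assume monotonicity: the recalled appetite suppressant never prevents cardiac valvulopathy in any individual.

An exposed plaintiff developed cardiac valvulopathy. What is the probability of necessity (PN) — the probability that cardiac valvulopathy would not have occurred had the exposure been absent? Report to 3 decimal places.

p₁ = P(outcome | exposed) = 350/611 = 0.57283
p₀ = P(outcome | unexposed) = 726/2684 = 0.27049
Under exogeneity and monotonicity, PN = (p₁ − p₀) / p₁.
PN = (0.57283 − 0.27049) / 0.57283 = 0.30234 / 0.57283 ≈ 0.5278

PN ≈ 0.528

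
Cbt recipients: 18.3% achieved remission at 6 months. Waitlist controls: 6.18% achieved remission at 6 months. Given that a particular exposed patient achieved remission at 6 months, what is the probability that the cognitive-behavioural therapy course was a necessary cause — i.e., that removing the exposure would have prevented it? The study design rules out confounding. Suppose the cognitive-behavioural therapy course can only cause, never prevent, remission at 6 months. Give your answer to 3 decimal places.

p₁ = 0.183, p₀ = 0.0618.
Under exogeneity and monotonicity, PN = (p₁ − p₀) / p₁.
PN = (0.183 − 0.0618) / 0.183 = 0.1212 / 0.183 ≈ 0.6623

PN ≈ 0.662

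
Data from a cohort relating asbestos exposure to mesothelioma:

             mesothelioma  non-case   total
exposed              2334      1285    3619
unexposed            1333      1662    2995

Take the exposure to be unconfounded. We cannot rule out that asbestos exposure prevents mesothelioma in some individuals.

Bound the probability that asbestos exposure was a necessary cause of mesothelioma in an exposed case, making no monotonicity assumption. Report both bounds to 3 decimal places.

0.310 ≤ PN ≤ 0.860

p₁ = P(outcome | exposed) = 2334/3619 = 0.64493
p₀ = P(outcome | unexposed) = 1333/2995 = 0.44508
Under exogeneity alone the bounds on PN are max{0,(p₁−p₀)/p₁} ≤ PN ≤ min{1,(1−p₀)/p₁}.
  lower = (p₁ − p₀)/p₁ = 0.19985 / 0.64493 ≈ 0.3099
  upper = min{1, (1 − p₀)/p₁} = 0.55492 / 0.64493 ≈ 0.8604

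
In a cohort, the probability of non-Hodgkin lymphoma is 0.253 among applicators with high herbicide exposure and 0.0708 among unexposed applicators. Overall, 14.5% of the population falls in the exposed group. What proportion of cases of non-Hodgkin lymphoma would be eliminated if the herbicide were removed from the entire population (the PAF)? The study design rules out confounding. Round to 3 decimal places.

PAF ≈ 0.272

Let p₁ = 0.253, p₀ = 0.0708.
Overall risk P(Y=1) = π·p₁ + (1−π)·p₀ = 0.145×0.253 + 0.855×0.0708 = 0.097219.
Under exogeneity, PAF = [P(Y=1) − p₀] / P(Y=1).
PAF = (0.097219 − 0.0708) / 0.097219 ≈ 0.2717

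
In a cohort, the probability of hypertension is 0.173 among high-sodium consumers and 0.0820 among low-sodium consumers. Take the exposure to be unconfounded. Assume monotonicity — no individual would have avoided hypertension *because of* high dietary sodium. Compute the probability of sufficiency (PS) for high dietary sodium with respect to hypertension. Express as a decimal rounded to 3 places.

PS ≈ 0.099

Let p₁ = 0.173, p₀ = 0.082.
Under exogeneity and monotonicity, PS = (p₁ − p₀) / (1 − p₀).
PS = (0.173 − 0.082) / (1 − 0.082) = 0.091 / 0.918 ≈ 0.0991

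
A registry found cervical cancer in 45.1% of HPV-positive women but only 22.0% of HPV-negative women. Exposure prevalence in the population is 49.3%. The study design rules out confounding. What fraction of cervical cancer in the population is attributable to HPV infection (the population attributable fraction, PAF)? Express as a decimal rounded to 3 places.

PAF ≈ 0.341

p₁ = 0.451, p₀ = 0.22.
Overall risk P(Y=1) = π·p₁ + (1−π)·p₀ = 0.493×0.451 + 0.507×0.22 = 0.33388.
Under exogeneity, PAF = [P(Y=1) − p₀] / P(Y=1).
PAF = (0.33388 − 0.22) / 0.33388 ≈ 0.3411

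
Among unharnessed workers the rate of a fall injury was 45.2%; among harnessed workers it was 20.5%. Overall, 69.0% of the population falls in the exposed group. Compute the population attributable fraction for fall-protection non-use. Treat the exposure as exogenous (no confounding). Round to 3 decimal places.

PAF ≈ 0.454

p₁ = 0.452, p₀ = 0.205.
Overall risk P(Y=1) = π·p₁ + (1−π)·p₀ = 0.69×0.452 + 0.31×0.205 = 0.37543.
Under exogeneity, PAF = [P(Y=1) − p₀] / P(Y=1).
PAF = (0.37543 − 0.205) / 0.37543 ≈ 0.4540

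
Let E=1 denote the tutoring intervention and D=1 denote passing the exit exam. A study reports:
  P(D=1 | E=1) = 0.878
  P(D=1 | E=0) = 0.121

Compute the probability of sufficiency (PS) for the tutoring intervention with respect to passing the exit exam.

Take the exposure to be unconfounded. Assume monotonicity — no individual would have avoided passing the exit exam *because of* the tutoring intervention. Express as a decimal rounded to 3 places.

PS ≈ 0.861

Let p₁ = 0.878, p₀ = 0.121.
Under exogeneity and monotonicity, PS = (p₁ − p₀) / (1 − p₀).
PS = (0.878 − 0.121) / (1 − 0.121) = 0.757 / 0.879 ≈ 0.8612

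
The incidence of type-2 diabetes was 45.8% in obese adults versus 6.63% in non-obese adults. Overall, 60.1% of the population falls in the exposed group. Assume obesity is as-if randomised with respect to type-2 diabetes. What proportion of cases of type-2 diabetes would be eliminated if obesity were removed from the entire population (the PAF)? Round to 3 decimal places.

p₁ = 0.458, p₀ = 0.0663.
Overall risk P(Y=1) = π·p₁ + (1−π)·p₀ = 0.601×0.458 + 0.399×0.0663 = 0.30171.
Under exogeneity, PAF = [P(Y=1) − p₀] / P(Y=1).
PAF = (0.30171 − 0.0663) / 0.30171 ≈ 0.7803

PAF ≈ 0.780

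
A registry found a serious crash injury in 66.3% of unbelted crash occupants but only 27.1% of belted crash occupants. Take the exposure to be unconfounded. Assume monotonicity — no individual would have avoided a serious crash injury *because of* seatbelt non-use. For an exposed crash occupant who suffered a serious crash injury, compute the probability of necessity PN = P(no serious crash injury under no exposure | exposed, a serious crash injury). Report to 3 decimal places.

p₁ = 0.663, p₀ = 0.271.
Under exogeneity and monotonicity, PN = (p₁ − p₀) / p₁.
PN = (0.663 − 0.271) / 0.663 = 0.392 / 0.663 ≈ 0.5913

PN ≈ 0.591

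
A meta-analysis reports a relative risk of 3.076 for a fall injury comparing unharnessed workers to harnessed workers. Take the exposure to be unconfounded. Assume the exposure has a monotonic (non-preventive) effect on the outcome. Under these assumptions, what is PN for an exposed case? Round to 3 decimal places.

Under exogeneity and monotonicity, PN = (RR − 1) / RR = 1 − 1/RR.
PN = (3.076 − 1) / 3.076 = 2.076 / 3.076 ≈ 0.6749

PN ≈ 0.675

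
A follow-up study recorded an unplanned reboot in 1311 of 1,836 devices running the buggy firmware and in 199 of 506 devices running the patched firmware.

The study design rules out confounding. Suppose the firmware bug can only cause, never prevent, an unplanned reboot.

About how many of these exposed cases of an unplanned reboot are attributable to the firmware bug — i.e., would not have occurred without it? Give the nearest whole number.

about 589 cases

p₁ = P(outcome | exposed) = 1311/1836 = 0.71405
p₀ = P(outcome | unexposed) = 199/506 = 0.39328
PN = (p₁ − p₀)/p₁ = (0.71405 − 0.39328) / 0.71405 ≈ 0.44923.
Attributable cases ≈ PN × (exposed cases) = 0.44923 × 1311 ≈ 588.94.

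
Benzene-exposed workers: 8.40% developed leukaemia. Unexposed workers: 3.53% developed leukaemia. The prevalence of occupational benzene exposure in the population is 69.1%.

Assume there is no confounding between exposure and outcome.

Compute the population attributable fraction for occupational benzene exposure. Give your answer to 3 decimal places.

PAF ≈ 0.488

p₁ = 0.084, p₀ = 0.0353.
Overall risk P(Y=1) = π·p₁ + (1−π)·p₀ = 0.691×0.084 + 0.309×0.0353 = 0.068952.
Under exogeneity, PAF = [P(Y=1) − p₀] / P(Y=1).
PAF = (0.068952 − 0.0353) / 0.068952 ≈ 0.4880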